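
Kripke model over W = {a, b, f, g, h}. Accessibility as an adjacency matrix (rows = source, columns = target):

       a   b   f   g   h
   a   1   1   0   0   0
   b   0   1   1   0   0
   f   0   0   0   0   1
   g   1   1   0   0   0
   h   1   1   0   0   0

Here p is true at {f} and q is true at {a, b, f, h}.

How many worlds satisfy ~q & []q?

a: ~q is F, []q is T. ✗
b: ~q is F, []q is T. ✗
f: ~q is F, []q is T. ✗
g: ~q is T, []q is T. ✓
h: ~q is F, []q is T. ✗
Satisfying worlds: {g}.

1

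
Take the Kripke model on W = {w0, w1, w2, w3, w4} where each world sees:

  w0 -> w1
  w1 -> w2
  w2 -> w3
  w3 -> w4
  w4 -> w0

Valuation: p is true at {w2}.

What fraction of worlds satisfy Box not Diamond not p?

1/5

w0: successors {w1}; not Diamond not p there: w1:T. ✓
w1: successors {w2}; not Diamond not p there: w2:F. ✗
w2: successors {w3}; not Diamond not p there: w3:F. ✗
w3: successors {w4}; not Diamond not p there: w4:F. ✗
w4: successors {w0}; not Diamond not p there: w0:F. ✗
That's 1 of 5 worlds, so 1/5.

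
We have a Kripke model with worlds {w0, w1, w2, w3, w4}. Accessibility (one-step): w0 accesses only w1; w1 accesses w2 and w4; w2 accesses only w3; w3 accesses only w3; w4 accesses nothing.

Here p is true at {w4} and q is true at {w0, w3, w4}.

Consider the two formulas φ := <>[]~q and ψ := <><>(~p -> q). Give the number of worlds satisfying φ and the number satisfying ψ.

For <>[]~q:
w0: successors {w1}; []~q there: w1:F. ✗
w1: successors {w2, w4}; []~q there: w2:F, w4:T. ✓
w2: successors {w3}; []~q there: w3:F. ✗
w3: successors {w3}; []~q there: w3:F. ✗
w4: no successors, so <>[]~q fails. ✗
— 1 world.
For <><>(~p -> q):
w0: successors {w1}; <>(~p -> q) there: w1:T. ✓
w1: successors {w2, w4}; <>(~p -> q) there: w2:T, w4:F. ✓
w2: successors {w3}; <>(~p -> q) there: w3:T. ✓
w3: successors {w3}; <>(~p -> q) there: w3:T. ✓
w4: no successors, so <><>(~p -> q) fails. ✗
— 4 worlds.

1 and 4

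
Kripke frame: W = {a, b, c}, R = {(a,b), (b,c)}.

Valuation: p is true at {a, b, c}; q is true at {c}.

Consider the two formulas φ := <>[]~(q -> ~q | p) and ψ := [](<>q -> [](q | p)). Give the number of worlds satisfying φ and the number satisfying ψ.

1 and 3

For <>[]~(q -> ~q | p):
a: successors {b}; []~(q -> ~q | p) there: b:F. ✗
b: successors {c}; []~(q -> ~q | p) there: c:T. ✓
c: no successors, so <>[]~(q -> ~q | p) fails. ✗
— 1 world.
For [](<>q -> [](q | p)):
a: successors {b}; <>q -> [](q | p) there: b:T. ✓
b: successors {c}; <>q -> [](q | p) there: c:T. ✓
c: no successors, so [](<>q -> [](q | p)) holds vacuously. ✓
— 3 worlds.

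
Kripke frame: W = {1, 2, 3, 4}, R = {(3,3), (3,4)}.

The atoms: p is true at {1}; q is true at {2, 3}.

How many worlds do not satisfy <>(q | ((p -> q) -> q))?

1: no successors, so <>(q | ((p -> q) -> q)) fails. ✗
2: no successors, so <>(q | ((p -> q) -> q)) fails. ✗
3: successors {3, 4}; q | ((p -> q) -> q) there: 3:T, 4:F. ✓
4: no successors, so <>(q | ((p -> q) -> q)) fails. ✗
Satisfying worlds: {3}.
So <>(q | ((p -> q) -> q)) fails at the other 3 worlds.

3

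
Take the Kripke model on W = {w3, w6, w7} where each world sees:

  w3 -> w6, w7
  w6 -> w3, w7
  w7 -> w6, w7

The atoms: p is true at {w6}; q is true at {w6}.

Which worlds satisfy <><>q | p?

{w3, w6, w7}

w3: <><>q is T, p is F. ✓
w6: <><>q is T, p is T. ✓
w7: <><>q is T, p is F. ✓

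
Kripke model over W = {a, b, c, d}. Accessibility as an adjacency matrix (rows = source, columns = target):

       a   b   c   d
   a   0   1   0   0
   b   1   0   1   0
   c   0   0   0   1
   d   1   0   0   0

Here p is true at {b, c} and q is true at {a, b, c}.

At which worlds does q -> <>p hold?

{a, b, d}

a: q is T, <>p is T. ✓
b: q is T, <>p is T. ✓
c: q is T, <>p is F. ✗
d: q is F, <>p is F. ✓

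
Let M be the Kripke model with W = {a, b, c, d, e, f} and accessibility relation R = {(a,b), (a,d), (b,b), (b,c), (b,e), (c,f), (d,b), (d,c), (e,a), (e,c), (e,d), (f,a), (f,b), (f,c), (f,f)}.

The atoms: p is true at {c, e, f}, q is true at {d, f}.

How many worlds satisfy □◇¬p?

2

a: successors {b, d}; ◇¬p there: b:T, d:T. ✓
b: successors {b, c, e}; ◇¬p there: b:T, c:F, e:T. ✗
c: successors {f}; ◇¬p there: f:T. ✓
d: successors {b, c}; ◇¬p there: b:T, c:F. ✗
e: successors {a, c, d}; ◇¬p there: a:T, c:F, d:T. ✗
f: successors {a, b, c, f}; ◇¬p there: a:T, b:T, c:F, f:T. ✗
Satisfying worlds: {a, c}.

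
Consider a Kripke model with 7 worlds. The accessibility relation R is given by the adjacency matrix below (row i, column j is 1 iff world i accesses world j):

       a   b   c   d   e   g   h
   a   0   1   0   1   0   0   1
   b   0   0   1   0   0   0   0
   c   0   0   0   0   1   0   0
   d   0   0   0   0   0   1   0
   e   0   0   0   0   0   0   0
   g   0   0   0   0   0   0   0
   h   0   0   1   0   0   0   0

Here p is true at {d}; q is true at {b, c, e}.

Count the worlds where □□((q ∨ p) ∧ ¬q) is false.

3

a: successors {b, d, h}; □((q ∨ p) ∧ ¬q) there: b:F, d:F, h:F. ✗
b: successors {c}; □((q ∨ p) ∧ ¬q) there: c:F. ✗
c: successors {e}; □((q ∨ p) ∧ ¬q) there: e:T. ✓
d: successors {g}; □((q ∨ p) ∧ ¬q) there: g:T. ✓
e: no successors, so □□((q ∨ p) ∧ ¬q) holds vacuously. ✓
g: no successors, so □□((q ∨ p) ∧ ¬q) holds vacuously. ✓
h: successors {c}; □((q ∨ p) ∧ ¬q) there: c:F. ✗
Satisfying worlds: {c, d, e, g}.
So □□((q ∨ p) ∧ ¬q) fails at the other 3 worlds.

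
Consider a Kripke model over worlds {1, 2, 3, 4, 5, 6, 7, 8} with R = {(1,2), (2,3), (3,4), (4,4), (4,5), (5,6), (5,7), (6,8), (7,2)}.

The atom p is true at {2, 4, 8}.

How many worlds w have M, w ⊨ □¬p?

3

1: successors {2}; ¬p there: 2:F. ✗
2: successors {3}; ¬p there: 3:T. ✓
3: successors {4}; ¬p there: 4:F. ✗
4: successors {4, 5}; ¬p there: 4:F, 5:T. ✗
5: successors {6, 7}; ¬p there: 6:T, 7:T. ✓
6: successors {8}; ¬p there: 8:F. ✗
7: successors {2}; ¬p there: 2:F. ✗
8: no successors, so □¬p holds vacuously. ✓
Satisfying worlds: {2, 5, 8}.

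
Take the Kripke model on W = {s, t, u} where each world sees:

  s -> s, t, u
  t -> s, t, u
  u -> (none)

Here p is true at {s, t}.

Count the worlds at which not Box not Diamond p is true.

2

s: Box not Diamond p is F. ✓
t: Box not Diamond p is F. ✓
u: Box not Diamond p is T. ✗
Satisfying worlds: {s, t}.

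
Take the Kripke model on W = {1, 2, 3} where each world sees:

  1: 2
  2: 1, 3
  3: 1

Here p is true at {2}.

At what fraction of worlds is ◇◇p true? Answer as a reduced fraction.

2/3

1: successors {2}; ◇p there: 2:F. ✗
2: successors {1, 3}; ◇p there: 1:T, 3:F. ✓
3: successors {1}; ◇p there: 1:T. ✓
That's 2 of 3 worlds, so 2/3.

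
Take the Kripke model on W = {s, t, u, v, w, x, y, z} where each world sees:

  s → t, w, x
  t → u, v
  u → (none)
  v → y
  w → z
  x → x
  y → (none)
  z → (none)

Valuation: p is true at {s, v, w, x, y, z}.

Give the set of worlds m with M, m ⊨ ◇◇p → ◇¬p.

s: ◇◇p is T, ◇¬p is T. ✓
t: ◇◇p is T, ◇¬p is T. ✓
u: ◇◇p is F, ◇¬p is F. ✓
v: ◇◇p is F, ◇¬p is F. ✓
w: ◇◇p is F, ◇¬p is F. ✓
x: ◇◇p is T, ◇¬p is F. ✗
y: ◇◇p is F, ◇¬p is F. ✓
z: ◇◇p is F, ◇¬p is F. ✓

{s, t, u, v, w, y, z}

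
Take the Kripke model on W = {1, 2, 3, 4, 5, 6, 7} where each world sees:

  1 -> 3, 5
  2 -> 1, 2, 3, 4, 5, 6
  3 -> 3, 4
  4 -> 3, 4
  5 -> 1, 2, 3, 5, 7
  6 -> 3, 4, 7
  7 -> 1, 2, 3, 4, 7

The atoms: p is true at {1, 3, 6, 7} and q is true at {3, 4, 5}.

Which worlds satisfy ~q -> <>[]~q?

{3, 4, 5}

1: ~q is T, <>[]~q is F. ✗
2: ~q is T, <>[]~q is F. ✗
3: ~q is F, <>[]~q is F. ✓
4: ~q is F, <>[]~q is F. ✓
5: ~q is F, <>[]~q is F. ✓
6: ~q is T, <>[]~q is F. ✗
7: ~q is T, <>[]~q is F. ✗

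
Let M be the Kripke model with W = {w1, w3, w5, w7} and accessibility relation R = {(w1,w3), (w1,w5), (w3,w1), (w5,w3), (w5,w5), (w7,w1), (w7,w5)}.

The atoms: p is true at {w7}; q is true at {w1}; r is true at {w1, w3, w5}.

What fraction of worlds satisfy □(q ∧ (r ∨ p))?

1/4

w1: successors {w3, w5}; q ∧ (r ∨ p) there: w3:F, w5:F. ✗
w3: successors {w1}; q ∧ (r ∨ p) there: w1:T. ✓
w5: successors {w3, w5}; q ∧ (r ∨ p) there: w3:F, w5:F. ✗
w7: successors {w1, w5}; q ∧ (r ∨ p) there: w1:T, w5:F. ✗
That's 1 of 4 worlds, so 1/4.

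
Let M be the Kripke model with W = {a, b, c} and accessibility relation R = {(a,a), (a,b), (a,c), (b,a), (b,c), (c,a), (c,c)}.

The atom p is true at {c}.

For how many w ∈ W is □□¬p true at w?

a: successors {a, b, c}; □¬p there: a:F, b:F, c:F. ✗
b: successors {a, c}; □¬p there: a:F, c:F. ✗
c: successors {a, c}; □¬p there: a:F, c:F. ✗
Satisfying worlds: ∅.

0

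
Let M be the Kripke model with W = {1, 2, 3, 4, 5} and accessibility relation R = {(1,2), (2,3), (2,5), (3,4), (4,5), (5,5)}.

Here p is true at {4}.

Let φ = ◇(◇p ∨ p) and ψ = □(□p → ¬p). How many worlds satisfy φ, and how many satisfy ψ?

2 and 5

For ◇(◇p ∨ p):
1: successors {2}; ◇p ∨ p there: 2:F. ✗
2: successors {3, 5}; ◇p ∨ p there: 3:T, 5:F. ✓
3: successors {4}; ◇p ∨ p there: 4:T. ✓
4: successors {5}; ◇p ∨ p there: 5:F. ✗
5: successors {5}; ◇p ∨ p there: 5:F. ✗
— 2 worlds.
For □(□p → ¬p):
1: successors {2}; □p → ¬p there: 2:T. ✓
2: successors {3, 5}; □p → ¬p there: 3:T, 5:T. ✓
3: successors {4}; □p → ¬p there: 4:T. ✓
4: successors {5}; □p → ¬p there: 5:T. ✓
5: successors {5}; □p → ¬p there: 5:T. ✓
— 5 worlds.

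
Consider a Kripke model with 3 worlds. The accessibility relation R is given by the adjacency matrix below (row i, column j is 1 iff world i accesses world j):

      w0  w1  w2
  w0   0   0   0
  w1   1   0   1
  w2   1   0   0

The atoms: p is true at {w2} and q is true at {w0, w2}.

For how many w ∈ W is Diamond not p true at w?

2

w0: no successors, so Diamond not p fails. ✗
w1: successors {w0, w2}; not p there: w0:T, w2:F. ✓
w2: successors {w0}; not p there: w0:T. ✓
Satisfying worlds: {w1, w2}.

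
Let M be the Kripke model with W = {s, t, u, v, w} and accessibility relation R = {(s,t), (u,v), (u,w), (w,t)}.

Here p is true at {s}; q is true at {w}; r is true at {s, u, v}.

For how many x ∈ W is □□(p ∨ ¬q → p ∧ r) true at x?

4

s: successors {t}; □(p ∨ ¬q → p ∧ r) there: t:T. ✓
t: no successors, so □□(p ∨ ¬q → p ∧ r) holds vacuously. ✓
u: successors {v, w}; □(p ∨ ¬q → p ∧ r) there: v:T, w:F. ✗
v: no successors, so □□(p ∨ ¬q → p ∧ r) holds vacuously. ✓
w: successors {t}; □(p ∨ ¬q → p ∧ r) there: t:T. ✓
Satisfying worlds: {s, t, v, w}.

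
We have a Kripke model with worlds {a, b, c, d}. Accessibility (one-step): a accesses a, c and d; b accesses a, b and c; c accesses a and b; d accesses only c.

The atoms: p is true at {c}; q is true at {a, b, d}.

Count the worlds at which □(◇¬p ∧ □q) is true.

1

a: successors {a, c, d}; ◇¬p ∧ □q there: a:F, c:T, d:F. ✗
b: successors {a, b, c}; ◇¬p ∧ □q there: a:F, b:F, c:T. ✗
c: successors {a, b}; ◇¬p ∧ □q there: a:F, b:F. ✗
d: successors {c}; ◇¬p ∧ □q there: c:T. ✓
Satisfying worlds: {d}.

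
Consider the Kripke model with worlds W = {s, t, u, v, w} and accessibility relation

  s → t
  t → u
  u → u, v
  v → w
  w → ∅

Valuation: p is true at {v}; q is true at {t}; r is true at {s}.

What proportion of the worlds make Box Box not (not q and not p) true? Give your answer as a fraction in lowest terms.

2/5

s: successors {t}; Box not (not q and not p) there: t:F. ✗
t: successors {u}; Box not (not q and not p) there: u:F. ✗
u: successors {u, v}; Box not (not q and not p) there: u:F, v:F. ✗
v: successors {w}; Box not (not q and not p) there: w:T. ✓
w: no successors, so Box Box not (not q and not p) holds vacuously. ✓
That's 2 of 5 worlds, so 2/5.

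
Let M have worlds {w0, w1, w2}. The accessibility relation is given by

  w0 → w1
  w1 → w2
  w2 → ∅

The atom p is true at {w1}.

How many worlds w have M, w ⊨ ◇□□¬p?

w0: successors {w1}; □□¬p there: w1:T. ✓
w1: successors {w2}; □□¬p there: w2:T. ✓
w2: no successors, so ◇□□¬p fails. ✗
Satisfying worlds: {w0, w1}.

2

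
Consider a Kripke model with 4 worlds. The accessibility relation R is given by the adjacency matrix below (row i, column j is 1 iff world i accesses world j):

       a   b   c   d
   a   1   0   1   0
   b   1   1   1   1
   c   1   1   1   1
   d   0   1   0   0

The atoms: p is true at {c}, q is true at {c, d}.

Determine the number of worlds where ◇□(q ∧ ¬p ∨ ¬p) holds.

a: successors {a, c}; □(q ∧ ¬p ∨ ¬p) there: a:F, c:F. ✗
b: successors {a, b, c, d}; □(q ∧ ¬p ∨ ¬p) there: a:F, b:F, c:F, d:T. ✓
c: successors {a, b, c, d}; □(q ∧ ¬p ∨ ¬p) there: a:F, b:F, c:F, d:T. ✓
d: successors {b}; □(q ∧ ¬p ∨ ¬p) there: b:F. ✗
Satisfying worlds: {b, c}.

2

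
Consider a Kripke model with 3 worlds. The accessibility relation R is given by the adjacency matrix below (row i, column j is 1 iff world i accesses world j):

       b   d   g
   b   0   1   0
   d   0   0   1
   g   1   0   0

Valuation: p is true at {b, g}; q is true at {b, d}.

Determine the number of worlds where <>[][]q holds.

2

b: successors {d}; [][]q there: d:T. ✓
d: successors {g}; [][]q there: g:T. ✓
g: successors {b}; [][]q there: b:F. ✗
Satisfying worlds: {b, d}.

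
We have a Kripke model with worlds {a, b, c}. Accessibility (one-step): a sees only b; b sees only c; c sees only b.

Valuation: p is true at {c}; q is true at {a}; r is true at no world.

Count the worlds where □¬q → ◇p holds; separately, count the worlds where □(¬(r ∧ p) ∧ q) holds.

1 and 0

For □¬q → ◇p:
a: □¬q is T, ◇p is F. ✗
b: □¬q is T, ◇p is T. ✓
c: □¬q is T, ◇p is F. ✗
— 1 world.
For □(¬(r ∧ p) ∧ q):
a: successors {b}; ¬(r ∧ p) ∧ q there: b:F. ✗
b: successors {c}; ¬(r ∧ p) ∧ q there: c:F. ✗
c: successors {b}; ¬(r ∧ p) ∧ q there: b:F. ✗
— 0 worlds.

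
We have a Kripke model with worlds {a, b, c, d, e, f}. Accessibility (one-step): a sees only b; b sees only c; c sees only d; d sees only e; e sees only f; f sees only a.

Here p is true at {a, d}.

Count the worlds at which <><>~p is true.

a: successors {b}; <>~p there: b:T. ✓
b: successors {c}; <>~p there: c:F. ✗
c: successors {d}; <>~p there: d:T. ✓
d: successors {e}; <>~p there: e:T. ✓
e: successors {f}; <>~p there: f:F. ✗
f: successors {a}; <>~p there: a:T. ✓
Satisfying worlds: {a, c, d, f}.

4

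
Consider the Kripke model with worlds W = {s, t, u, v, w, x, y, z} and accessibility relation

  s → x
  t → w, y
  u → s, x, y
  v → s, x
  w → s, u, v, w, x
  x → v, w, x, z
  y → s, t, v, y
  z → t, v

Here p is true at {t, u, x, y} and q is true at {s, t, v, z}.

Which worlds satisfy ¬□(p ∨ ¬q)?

{u, v, w, x, y, z}

s: □(p ∨ ¬q) is T. ✗
t: □(p ∨ ¬q) is T. ✗
u: □(p ∨ ¬q) is F. ✓
v: □(p ∨ ¬q) is F. ✓
w: □(p ∨ ¬q) is F. ✓
x: □(p ∨ ¬q) is F. ✓
y: □(p ∨ ¬q) is F. ✓
z: □(p ∨ ¬q) is F. ✓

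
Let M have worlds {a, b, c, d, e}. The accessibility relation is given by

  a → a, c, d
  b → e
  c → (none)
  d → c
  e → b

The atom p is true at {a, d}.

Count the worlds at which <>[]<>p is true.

a: successors {a, c, d}; []<>p there: a:F, c:T, d:F. ✓
b: successors {e}; []<>p there: e:F. ✗
c: no successors, so <>[]<>p fails. ✗
d: successors {c}; []<>p there: c:T. ✓
e: successors {b}; []<>p there: b:F. ✗
Satisfying worlds: {a, d}.

2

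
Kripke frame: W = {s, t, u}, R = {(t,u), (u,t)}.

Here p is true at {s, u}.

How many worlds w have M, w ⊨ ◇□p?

s: no successors, so ◇□p fails. ✗
t: successors {u}; □p there: u:F. ✗
u: successors {t}; □p there: t:T. ✓
Satisfying worlds: {u}.

1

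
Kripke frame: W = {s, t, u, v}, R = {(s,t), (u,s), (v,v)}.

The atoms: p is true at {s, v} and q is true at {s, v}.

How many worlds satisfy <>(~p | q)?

3

s: successors {t}; ~p | q there: t:T. ✓
t: no successors, so <>(~p | q) fails. ✗
u: successors {s}; ~p | q there: s:T. ✓
v: successors {v}; ~p | q there: v:T. ✓
Satisfying worlds: {s, u, v}.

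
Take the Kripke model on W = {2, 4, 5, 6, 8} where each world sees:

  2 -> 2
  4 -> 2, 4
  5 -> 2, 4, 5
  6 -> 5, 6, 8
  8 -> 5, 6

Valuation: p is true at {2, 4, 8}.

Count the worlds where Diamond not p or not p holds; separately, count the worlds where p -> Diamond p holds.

3 and 4

For Diamond not p or not p:
2: Diamond not p is F, not p is F. ✗
4: Diamond not p is F, not p is F. ✗
5: Diamond not p is T, not p is T. ✓
6: Diamond not p is T, not p is T. ✓
8: Diamond not p is T, not p is F. ✓
— 3 worlds.
For p -> Diamond p:
2: p is T, Diamond p is T. ✓
4: p is T, Diamond p is T. ✓
5: p is F, Diamond p is T. ✓
6: p is F, Diamond p is T. ✓
8: p is T, Diamond p is F. ✗
— 4 worlds.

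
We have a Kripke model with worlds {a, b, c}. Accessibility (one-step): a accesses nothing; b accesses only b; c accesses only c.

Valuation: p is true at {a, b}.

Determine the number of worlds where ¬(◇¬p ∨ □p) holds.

0

a: ◇¬p ∨ □p is T. ✗
b: ◇¬p ∨ □p is T. ✗
c: ◇¬p ∨ □p is T. ✗
Satisfying worlds: ∅.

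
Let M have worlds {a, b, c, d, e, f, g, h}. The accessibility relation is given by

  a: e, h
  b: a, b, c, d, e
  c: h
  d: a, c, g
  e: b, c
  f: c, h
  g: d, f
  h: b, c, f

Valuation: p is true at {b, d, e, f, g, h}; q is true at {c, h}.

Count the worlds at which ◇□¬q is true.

1

a: successors {e, h}; □¬q there: e:F, h:F. ✗
b: successors {a, b, c, d, e}; □¬q there: a:F, b:F, c:F, d:F, e:F. ✗
c: successors {h}; □¬q there: h:F. ✗
d: successors {a, c, g}; □¬q there: a:F, c:F, g:T. ✓
e: successors {b, c}; □¬q there: b:F, c:F. ✗
f: successors {c, h}; □¬q there: c:F, h:F. ✗
g: successors {d, f}; □¬q there: d:F, f:F. ✗
h: successors {b, c, f}; □¬q there: b:F, c:F, f:F. ✗
Satisfying worlds: {d}.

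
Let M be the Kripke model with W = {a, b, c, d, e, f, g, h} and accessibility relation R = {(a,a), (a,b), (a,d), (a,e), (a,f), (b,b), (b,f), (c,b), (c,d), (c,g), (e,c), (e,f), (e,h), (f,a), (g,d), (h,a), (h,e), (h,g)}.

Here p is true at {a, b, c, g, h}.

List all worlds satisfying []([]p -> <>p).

{b, d, e, f, h}

a: successors {a, b, d, e, f}; []p -> <>p there: a:T, b:T, d:F, e:T, f:T. ✗
b: successors {b, f}; []p -> <>p there: b:T, f:T. ✓
c: successors {b, d, g}; []p -> <>p there: b:T, d:F, g:T. ✗
d: no successors, so []([]p -> <>p) holds vacuously. ✓
e: successors {c, f, h}; []p -> <>p there: c:T, f:T, h:T. ✓
f: successors {a}; []p -> <>p there: a:T. ✓
g: successors {d}; []p -> <>p there: d:F. ✗
h: successors {a, e, g}; []p -> <>p there: a:T, e:T, g:T. ✓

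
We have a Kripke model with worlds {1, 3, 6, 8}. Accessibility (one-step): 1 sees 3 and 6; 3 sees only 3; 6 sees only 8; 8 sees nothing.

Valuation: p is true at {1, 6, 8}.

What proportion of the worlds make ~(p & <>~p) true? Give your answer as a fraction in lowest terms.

3/4

1: p & <>~p is T. ✗
3: p & <>~p is F. ✓
6: p & <>~p is F. ✓
8: p & <>~p is F. ✓
That's 3 of 4 worlds, so 3/4.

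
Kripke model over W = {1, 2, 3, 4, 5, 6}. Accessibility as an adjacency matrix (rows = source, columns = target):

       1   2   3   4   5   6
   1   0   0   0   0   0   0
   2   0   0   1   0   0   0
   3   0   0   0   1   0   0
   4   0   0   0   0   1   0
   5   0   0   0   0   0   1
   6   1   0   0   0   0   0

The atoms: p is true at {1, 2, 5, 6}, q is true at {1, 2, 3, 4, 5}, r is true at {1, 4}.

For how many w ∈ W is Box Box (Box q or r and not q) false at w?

1: no successors, so Box Box (Box q or r and not q) holds vacuously. ✓
2: successors {3}; Box (Box q or r and not q) there: 3:T. ✓
3: successors {4}; Box (Box q or r and not q) there: 4:F. ✗
4: successors {5}; Box (Box q or r and not q) there: 5:T. ✓
5: successors {6}; Box (Box q or r and not q) there: 6:T. ✓
6: successors {1}; Box (Box q or r and not q) there: 1:T. ✓
Satisfying worlds: {1, 2, 4, 5, 6}.
So Box Box (Box q or r and not q) fails at the other 1 world.

1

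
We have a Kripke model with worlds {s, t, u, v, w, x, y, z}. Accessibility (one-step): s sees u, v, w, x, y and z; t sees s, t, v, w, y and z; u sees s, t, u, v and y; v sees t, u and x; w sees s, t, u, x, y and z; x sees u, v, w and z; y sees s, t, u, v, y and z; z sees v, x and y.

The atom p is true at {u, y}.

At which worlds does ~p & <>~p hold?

{s, t, v, w, x, z}

s: ~p is T, <>~p is T. ✓
t: ~p is T, <>~p is T. ✓
u: ~p is F, <>~p is T. ✗
v: ~p is T, <>~p is T. ✓
w: ~p is T, <>~p is T. ✓
x: ~p is T, <>~p is T. ✓
y: ~p is F, <>~p is T. ✗
z: ~p is T, <>~p is T. ✓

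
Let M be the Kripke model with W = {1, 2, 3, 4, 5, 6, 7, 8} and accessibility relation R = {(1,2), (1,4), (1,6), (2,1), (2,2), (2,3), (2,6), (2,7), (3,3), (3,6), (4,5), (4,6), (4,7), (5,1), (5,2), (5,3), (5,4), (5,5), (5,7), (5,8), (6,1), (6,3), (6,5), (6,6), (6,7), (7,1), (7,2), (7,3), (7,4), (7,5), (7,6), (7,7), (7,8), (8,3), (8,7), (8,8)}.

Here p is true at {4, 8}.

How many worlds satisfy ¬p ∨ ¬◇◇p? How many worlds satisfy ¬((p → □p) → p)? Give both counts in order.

For ¬p ∨ ¬◇◇p:
1: ¬p is T, ¬◇◇p is T. ✓
2: ¬p is T, ¬◇◇p is F. ✓
3: ¬p is T, ¬◇◇p is T. ✓
4: ¬p is F, ¬◇◇p is F. ✗
5: ¬p is T, ¬◇◇p is F. ✓
6: ¬p is T, ¬◇◇p is F. ✓
7: ¬p is T, ¬◇◇p is F. ✓
8: ¬p is F, ¬◇◇p is F. ✗
— 6 worlds.
For ¬((p → □p) → p):
1: (p → □p) → p is F. ✓
2: (p → □p) → p is F. ✓
3: (p → □p) → p is F. ✓
4: (p → □p) → p is T. ✗
5: (p → □p) → p is F. ✓
6: (p → □p) → p is F. ✓
7: (p → □p) → p is F. ✓
8: (p → □p) → p is T. ✗
— 6 worlds.

6 and 6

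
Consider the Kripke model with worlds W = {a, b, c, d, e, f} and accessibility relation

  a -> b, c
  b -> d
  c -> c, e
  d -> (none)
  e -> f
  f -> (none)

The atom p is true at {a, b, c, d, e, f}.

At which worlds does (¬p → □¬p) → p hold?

{a, b, c, d, e, f}

a: ¬p → □¬p is T, p is T. ✓
b: ¬p → □¬p is T, p is T. ✓
c: ¬p → □¬p is T, p is T. ✓
d: ¬p → □¬p is T, p is T. ✓
e: ¬p → □¬p is T, p is T. ✓
f: ¬p → □¬p is T, p is T. ✓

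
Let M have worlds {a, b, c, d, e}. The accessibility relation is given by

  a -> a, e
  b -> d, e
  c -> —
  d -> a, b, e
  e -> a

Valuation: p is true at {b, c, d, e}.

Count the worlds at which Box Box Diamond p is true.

a: successors {a, e}; Box Diamond p there: a:F, e:T. ✗
b: successors {d, e}; Box Diamond p there: d:F, e:T. ✗
c: no successors, so Box Box Diamond p holds vacuously. ✓
d: successors {a, b, e}; Box Diamond p there: a:F, b:F, e:T. ✗
e: successors {a}; Box Diamond p there: a:F. ✗
Satisfying worlds: {c}.

1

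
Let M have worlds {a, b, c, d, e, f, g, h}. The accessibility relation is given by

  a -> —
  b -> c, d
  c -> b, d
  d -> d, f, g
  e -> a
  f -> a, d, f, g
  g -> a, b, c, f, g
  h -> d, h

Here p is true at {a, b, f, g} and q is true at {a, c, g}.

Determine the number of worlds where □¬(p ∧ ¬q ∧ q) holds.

a: no successors, so □¬(p ∧ ¬q ∧ q) holds vacuously. ✓
b: successors {c, d}; ¬(p ∧ ¬q ∧ q) there: c:T, d:T. ✓
c: successors {b, d}; ¬(p ∧ ¬q ∧ q) there: b:T, d:T. ✓
d: successors {d, f, g}; ¬(p ∧ ¬q ∧ q) there: d:T, f:T, g:T. ✓
e: successors {a}; ¬(p ∧ ¬q ∧ q) there: a:T. ✓
f: successors {a, d, f, g}; ¬(p ∧ ¬q ∧ q) there: a:T, d:T, f:T, g:T. ✓
g: successors {a, b, c, f, g}; ¬(p ∧ ¬q ∧ q) there: a:T, b:T, c:T, f:T, g:T. ✓
h: successors {d, h}; ¬(p ∧ ¬q ∧ q) there: d:T, h:T. ✓
Satisfying worlds: {a, b, c, d, e, f, g, h}.

8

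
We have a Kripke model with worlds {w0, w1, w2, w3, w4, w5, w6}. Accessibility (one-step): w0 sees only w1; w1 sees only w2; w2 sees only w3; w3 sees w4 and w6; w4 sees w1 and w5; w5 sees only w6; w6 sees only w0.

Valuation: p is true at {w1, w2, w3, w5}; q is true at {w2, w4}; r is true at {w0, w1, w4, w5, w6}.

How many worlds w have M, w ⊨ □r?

5

w0: successors {w1}; r there: w1:T. ✓
w1: successors {w2}; r there: w2:F. ✗
w2: successors {w3}; r there: w3:F. ✗
w3: successors {w4, w6}; r there: w4:T, w6:T. ✓
w4: successors {w1, w5}; r there: w1:T, w5:T. ✓
w5: successors {w6}; r there: w6:T. ✓
w6: successors {w0}; r there: w0:T. ✓
Satisfying worlds: {w0, w3, w4, w5, w6}.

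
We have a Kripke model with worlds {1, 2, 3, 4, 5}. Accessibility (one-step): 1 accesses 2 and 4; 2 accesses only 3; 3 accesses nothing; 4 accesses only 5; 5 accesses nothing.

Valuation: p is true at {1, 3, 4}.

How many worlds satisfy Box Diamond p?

2

1: successors {2, 4}; Diamond p there: 2:T, 4:F. ✗
2: successors {3}; Diamond p there: 3:F. ✗
3: no successors, so Box Diamond p holds vacuously. ✓
4: successors {5}; Diamond p there: 5:F. ✗
5: no successors, so Box Diamond p holds vacuously. ✓
Satisfying worlds: {3, 5}.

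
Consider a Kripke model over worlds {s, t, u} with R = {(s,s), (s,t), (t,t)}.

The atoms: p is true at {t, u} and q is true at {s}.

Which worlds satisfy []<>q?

{u}

s: successors {s, t}; <>q there: s:T, t:F. ✗
t: successors {t}; <>q there: t:F. ✗
u: no successors, so []<>q holds vacuously. ✓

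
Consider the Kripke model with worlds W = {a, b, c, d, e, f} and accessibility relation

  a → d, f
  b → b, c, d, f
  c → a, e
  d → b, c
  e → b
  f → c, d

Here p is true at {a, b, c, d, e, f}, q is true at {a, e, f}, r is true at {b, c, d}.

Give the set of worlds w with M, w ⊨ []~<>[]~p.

{a, b, c, d, e, f}

a: successors {d, f}; ~<>[]~p there: d:T, f:T. ✓
b: successors {b, c, d, f}; ~<>[]~p there: b:T, c:T, d:T, f:T. ✓
c: successors {a, e}; ~<>[]~p there: a:T, e:T. ✓
d: successors {b, c}; ~<>[]~p there: b:T, c:T. ✓
e: successors {b}; ~<>[]~p there: b:T. ✓
f: successors {c, d}; ~<>[]~p there: c:T, d:T. ✓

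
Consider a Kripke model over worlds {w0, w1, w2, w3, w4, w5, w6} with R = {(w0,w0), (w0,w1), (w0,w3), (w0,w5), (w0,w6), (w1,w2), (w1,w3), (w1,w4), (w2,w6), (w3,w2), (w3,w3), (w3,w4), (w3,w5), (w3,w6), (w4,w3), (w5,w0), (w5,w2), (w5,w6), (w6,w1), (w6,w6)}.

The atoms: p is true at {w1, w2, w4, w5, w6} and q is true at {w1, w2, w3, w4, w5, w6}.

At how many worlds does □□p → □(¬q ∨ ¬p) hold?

w0: □□p is F, □(¬q ∨ ¬p) is F. ✓
w1: □□p is F, □(¬q ∨ ¬p) is F. ✓
w2: □□p is T, □(¬q ∨ ¬p) is F. ✗
w3: □□p is F, □(¬q ∨ ¬p) is F. ✓
w4: □□p is F, □(¬q ∨ ¬p) is T. ✓
w5: □□p is F, □(¬q ∨ ¬p) is F. ✓
w6: □□p is F, □(¬q ∨ ¬p) is F. ✓
Satisfying worlds: {w0, w1, w3, w4, w5, w6}.

6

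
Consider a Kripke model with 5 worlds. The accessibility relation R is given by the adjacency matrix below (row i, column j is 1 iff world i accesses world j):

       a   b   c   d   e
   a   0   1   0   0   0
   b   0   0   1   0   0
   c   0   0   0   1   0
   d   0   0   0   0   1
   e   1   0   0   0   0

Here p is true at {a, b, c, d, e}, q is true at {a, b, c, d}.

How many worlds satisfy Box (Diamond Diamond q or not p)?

4

a: successors {b}; Diamond Diamond q or not p there: b:T. ✓
b: successors {c}; Diamond Diamond q or not p there: c:F. ✗
c: successors {d}; Diamond Diamond q or not p there: d:T. ✓
d: successors {e}; Diamond Diamond q or not p there: e:T. ✓
e: successors {a}; Diamond Diamond q or not p there: a:T. ✓
Satisfying worlds: {a, c, d, e}.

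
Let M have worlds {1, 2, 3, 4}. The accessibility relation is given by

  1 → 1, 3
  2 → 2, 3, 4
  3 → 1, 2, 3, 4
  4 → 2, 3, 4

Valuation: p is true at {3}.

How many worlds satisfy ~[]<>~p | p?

1

1: ~[]<>~p is F, p is F. ✗
2: ~[]<>~p is F, p is F. ✗
3: ~[]<>~p is F, p is T. ✓
4: ~[]<>~p is F, p is F. ✗
Satisfying worlds: {3}.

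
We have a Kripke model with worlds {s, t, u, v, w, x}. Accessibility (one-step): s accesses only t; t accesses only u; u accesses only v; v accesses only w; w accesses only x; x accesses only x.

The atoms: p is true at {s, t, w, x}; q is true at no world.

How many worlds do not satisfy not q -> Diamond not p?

s: not q is T, Diamond not p is F. ✗
t: not q is T, Diamond not p is T. ✓
u: not q is T, Diamond not p is T. ✓
v: not q is T, Diamond not p is F. ✗
w: not q is T, Diamond not p is F. ✗
x: not q is T, Diamond not p is F. ✗
Satisfying worlds: {t, u}.
So not q -> Diamond not p fails at the other 4 worlds.

4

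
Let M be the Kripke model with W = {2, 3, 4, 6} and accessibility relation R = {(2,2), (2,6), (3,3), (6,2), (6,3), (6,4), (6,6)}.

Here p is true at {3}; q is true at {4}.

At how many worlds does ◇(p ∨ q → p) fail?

1

2: successors {2, 6}; p ∨ q → p there: 2:T, 6:T. ✓
3: successors {3}; p ∨ q → p there: 3:T. ✓
4: no successors, so ◇(p ∨ q → p) fails. ✗
6: successors {2, 3, 4, 6}; p ∨ q → p there: 2:T, 3:T, 4:F, 6:T. ✓
Satisfying worlds: {2, 3, 6}.
So ◇(p ∨ q → p) fails at the other 1 world.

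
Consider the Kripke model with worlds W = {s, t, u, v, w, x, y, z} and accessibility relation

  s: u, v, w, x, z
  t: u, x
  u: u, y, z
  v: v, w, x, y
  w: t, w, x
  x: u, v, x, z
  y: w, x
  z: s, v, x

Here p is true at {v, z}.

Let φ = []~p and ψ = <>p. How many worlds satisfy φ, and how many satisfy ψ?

For []~p:
s: successors {u, v, w, x, z}; ~p there: u:T, v:F, w:T, x:T, z:F. ✗
t: successors {u, x}; ~p there: u:T, x:T. ✓
u: successors {u, y, z}; ~p there: u:T, y:T, z:F. ✗
v: successors {v, w, x, y}; ~p there: v:F, w:T, x:T, y:T. ✗
w: successors {t, w, x}; ~p there: t:T, w:T, x:T. ✓
x: successors {u, v, x, z}; ~p there: u:T, v:F, x:T, z:F. ✗
y: successors {w, x}; ~p there: w:T, x:T. ✓
z: successors {s, v, x}; ~p there: s:T, v:F, x:T. ✗
— 3 worlds.
For <>p:
s: successors {u, v, w, x, z}; p there: u:F, v:T, w:F, x:F, z:T. ✓
t: successors {u, x}; p there: u:F, x:F. ✗
u: successors {u, y, z}; p there: u:F, y:F, z:T. ✓
v: successors {v, w, x, y}; p there: v:T, w:F, x:F, y:F. ✓
w: successors {t, w, x}; p there: t:F, w:F, x:F. ✗
x: successors {u, v, x, z}; p there: u:F, v:T, x:F, z:T. ✓
y: successors {w, x}; p there: w:F, x:F. ✗
z: successors {s, v, x}; p there: s:F, v:T, x:F. ✓
— 5 worlds.

3 and 5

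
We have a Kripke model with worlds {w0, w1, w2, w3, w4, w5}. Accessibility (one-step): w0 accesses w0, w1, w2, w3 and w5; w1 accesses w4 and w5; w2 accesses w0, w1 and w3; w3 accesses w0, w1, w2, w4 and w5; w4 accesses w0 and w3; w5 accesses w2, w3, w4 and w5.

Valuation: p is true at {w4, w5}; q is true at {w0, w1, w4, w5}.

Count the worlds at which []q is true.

w0: successors {w0, w1, w2, w3, w5}; q there: w0:T, w1:T, w2:F, w3:F, w5:T. ✗
w1: successors {w4, w5}; q there: w4:T, w5:T. ✓
w2: successors {w0, w1, w3}; q there: w0:T, w1:T, w3:F. ✗
w3: successors {w0, w1, w2, w4, w5}; q there: w0:T, w1:T, w2:F, w4:T, w5:T. ✗
w4: successors {w0, w3}; q there: w0:T, w3:F. ✗
w5: successors {w2, w3, w4, w5}; q there: w2:F, w3:F, w4:T, w5:T. ✗
Satisfying worlds: {w1}.

1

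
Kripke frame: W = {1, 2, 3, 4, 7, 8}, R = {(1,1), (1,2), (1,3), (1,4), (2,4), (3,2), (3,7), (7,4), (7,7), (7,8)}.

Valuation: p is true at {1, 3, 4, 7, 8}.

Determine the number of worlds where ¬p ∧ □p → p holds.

5

1: ¬p ∧ □p is F, p is T. ✓
2: ¬p ∧ □p is T, p is F. ✗
3: ¬p ∧ □p is F, p is T. ✓
4: ¬p ∧ □p is F, p is T. ✓
7: ¬p ∧ □p is F, p is T. ✓
8: ¬p ∧ □p is F, p is T. ✓
Satisfying worlds: {1, 3, 4, 7, 8}.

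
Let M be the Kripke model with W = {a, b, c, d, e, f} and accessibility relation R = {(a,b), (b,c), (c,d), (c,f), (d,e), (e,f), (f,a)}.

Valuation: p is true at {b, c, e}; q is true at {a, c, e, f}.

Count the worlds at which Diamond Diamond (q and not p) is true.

a: successors {b}; Diamond (q and not p) there: b:F. ✗
b: successors {c}; Diamond (q and not p) there: c:T. ✓
c: successors {d, f}; Diamond (q and not p) there: d:F, f:T. ✓
d: successors {e}; Diamond (q and not p) there: e:T. ✓
e: successors {f}; Diamond (q and not p) there: f:T. ✓
f: successors {a}; Diamond (q and not p) there: a:F. ✗
Satisfying worlds: {b, c, d, e}.

4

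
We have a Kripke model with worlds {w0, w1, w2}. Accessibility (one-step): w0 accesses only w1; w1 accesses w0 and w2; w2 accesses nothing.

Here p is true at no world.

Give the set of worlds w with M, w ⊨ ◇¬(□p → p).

{w1}

w0: successors {w1}; ¬(□p → p) there: w1:F. ✗
w1: successors {w0, w2}; ¬(□p → p) there: w0:F, w2:T. ✓
w2: no successors, so ◇¬(□p → p) fails. ✗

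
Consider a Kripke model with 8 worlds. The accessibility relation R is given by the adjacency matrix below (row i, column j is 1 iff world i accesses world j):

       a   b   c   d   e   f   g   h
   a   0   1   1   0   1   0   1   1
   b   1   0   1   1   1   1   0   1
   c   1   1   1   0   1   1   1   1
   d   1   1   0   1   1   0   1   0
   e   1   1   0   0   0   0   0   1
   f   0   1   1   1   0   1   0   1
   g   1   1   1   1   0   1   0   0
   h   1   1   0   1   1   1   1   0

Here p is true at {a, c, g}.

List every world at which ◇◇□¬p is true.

a: successors {b, c, e, g, h}; ◇□¬p there: b:F, c:F, e:F, g:F, h:F. ✗
b: successors {a, c, d, e, f, h}; ◇□¬p there: a:F, c:F, d:F, e:F, f:F, h:F. ✗
c: successors {a, b, c, e, f, g, h}; ◇□¬p there: a:F, b:F, c:F, e:F, f:F, g:F, h:F. ✗
d: successors {a, b, d, e, g}; ◇□¬p there: a:F, b:F, d:F, e:F, g:F. ✗
e: successors {a, b, h}; ◇□¬p there: a:F, b:F, h:F. ✗
f: successors {b, c, d, f, h}; ◇□¬p there: b:F, c:F, d:F, f:F, h:F. ✗
g: successors {a, b, c, d, f}; ◇□¬p there: a:F, b:F, c:F, d:F, f:F. ✗
h: successors {a, b, d, e, f, g}; ◇□¬p there: a:F, b:F, d:F, e:F, f:F, g:F. ✗

∅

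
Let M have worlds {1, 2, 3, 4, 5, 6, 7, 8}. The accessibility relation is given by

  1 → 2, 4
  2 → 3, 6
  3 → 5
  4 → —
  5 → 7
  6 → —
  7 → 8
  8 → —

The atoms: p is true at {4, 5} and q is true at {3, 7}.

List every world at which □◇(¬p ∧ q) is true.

1: successors {2, 4}; ◇(¬p ∧ q) there: 2:T, 4:F. ✗
2: successors {3, 6}; ◇(¬p ∧ q) there: 3:F, 6:F. ✗
3: successors {5}; ◇(¬p ∧ q) there: 5:T. ✓
4: no successors, so □◇(¬p ∧ q) holds vacuously. ✓
5: successors {7}; ◇(¬p ∧ q) there: 7:F. ✗
6: no successors, so □◇(¬p ∧ q) holds vacuously. ✓
7: successors {8}; ◇(¬p ∧ q) there: 8:F. ✗
8: no successors, so □◇(¬p ∧ q) holds vacuously. ✓

{3, 4, 6, 8}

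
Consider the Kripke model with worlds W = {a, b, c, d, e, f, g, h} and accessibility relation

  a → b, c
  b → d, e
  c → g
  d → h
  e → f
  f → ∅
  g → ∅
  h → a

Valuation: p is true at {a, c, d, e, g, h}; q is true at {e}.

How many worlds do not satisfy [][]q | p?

a: [][]q is F, p is T. ✓
b: [][]q is F, p is F. ✗
c: [][]q is T, p is T. ✓
d: [][]q is F, p is T. ✓
e: [][]q is T, p is T. ✓
f: [][]q is T, p is F. ✓
g: [][]q is T, p is T. ✓
h: [][]q is F, p is T. ✓
Satisfying worlds: {a, c, d, e, f, g, h}.
So [][]q | p fails at the other 1 world.

1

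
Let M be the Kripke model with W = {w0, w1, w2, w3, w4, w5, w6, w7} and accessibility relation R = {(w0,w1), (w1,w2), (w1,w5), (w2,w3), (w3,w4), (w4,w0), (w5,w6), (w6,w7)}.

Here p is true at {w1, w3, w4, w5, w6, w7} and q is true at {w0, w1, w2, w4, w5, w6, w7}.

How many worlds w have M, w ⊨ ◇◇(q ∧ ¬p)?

2

w0: successors {w1}; ◇(q ∧ ¬p) there: w1:T. ✓
w1: successors {w2, w5}; ◇(q ∧ ¬p) there: w2:F, w5:F. ✗
w2: successors {w3}; ◇(q ∧ ¬p) there: w3:F. ✗
w3: successors {w4}; ◇(q ∧ ¬p) there: w4:T. ✓
w4: successors {w0}; ◇(q ∧ ¬p) there: w0:F. ✗
w5: successors {w6}; ◇(q ∧ ¬p) there: w6:F. ✗
w6: successors {w7}; ◇(q ∧ ¬p) there: w7:F. ✗
w7: no successors, so ◇◇(q ∧ ¬p) fails. ✗
Satisfying worlds: {w0, w3}.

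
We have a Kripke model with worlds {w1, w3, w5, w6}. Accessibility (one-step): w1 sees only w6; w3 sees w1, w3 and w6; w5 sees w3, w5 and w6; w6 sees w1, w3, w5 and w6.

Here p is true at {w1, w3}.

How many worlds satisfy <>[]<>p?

3

w1: successors {w6}; []<>p there: w6:F. ✗
w3: successors {w1, w3, w6}; []<>p there: w1:T, w3:F, w6:F. ✓
w5: successors {w3, w5, w6}; []<>p there: w3:F, w5:T, w6:F. ✓
w6: successors {w1, w3, w5, w6}; []<>p there: w1:T, w3:F, w5:T, w6:F. ✓
Satisfying worlds: {w3, w5, w6}.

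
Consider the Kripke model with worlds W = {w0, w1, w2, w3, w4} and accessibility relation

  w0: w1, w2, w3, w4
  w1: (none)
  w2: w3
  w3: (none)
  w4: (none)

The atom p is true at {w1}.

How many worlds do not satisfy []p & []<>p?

2

w0: []p is F, []<>p is F. ✗
w1: []p is T, []<>p is T. ✓
w2: []p is F, []<>p is F. ✗
w3: []p is T, []<>p is T. ✓
w4: []p is T, []<>p is T. ✓
Satisfying worlds: {w1, w3, w4}.
So []p & []<>p fails at the other 2 worlds.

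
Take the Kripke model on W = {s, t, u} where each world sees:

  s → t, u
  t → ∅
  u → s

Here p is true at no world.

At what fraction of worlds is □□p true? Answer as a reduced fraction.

1/3

s: successors {t, u}; □p there: t:T, u:F. ✗
t: no successors, so □□p holds vacuously. ✓
u: successors {s}; □p there: s:F. ✗
That's 1 of 3 worlds, so 1/3.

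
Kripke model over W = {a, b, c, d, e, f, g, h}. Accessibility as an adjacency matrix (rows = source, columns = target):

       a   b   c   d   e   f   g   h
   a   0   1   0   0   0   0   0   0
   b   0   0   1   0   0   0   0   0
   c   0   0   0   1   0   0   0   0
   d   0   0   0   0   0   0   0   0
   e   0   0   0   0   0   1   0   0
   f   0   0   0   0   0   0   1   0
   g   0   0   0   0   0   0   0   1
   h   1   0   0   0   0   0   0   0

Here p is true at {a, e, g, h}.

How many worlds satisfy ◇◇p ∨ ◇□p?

4

a: ◇◇p is F, ◇□p is F. ✗
b: ◇◇p is F, ◇□p is F. ✗
c: ◇◇p is F, ◇□p is T. ✓
d: ◇◇p is F, ◇□p is F. ✗
e: ◇◇p is T, ◇□p is T. ✓
f: ◇◇p is T, ◇□p is T. ✓
g: ◇◇p is T, ◇□p is T. ✓
h: ◇◇p is F, ◇□p is F. ✗
Satisfying worlds: {c, e, f, g}.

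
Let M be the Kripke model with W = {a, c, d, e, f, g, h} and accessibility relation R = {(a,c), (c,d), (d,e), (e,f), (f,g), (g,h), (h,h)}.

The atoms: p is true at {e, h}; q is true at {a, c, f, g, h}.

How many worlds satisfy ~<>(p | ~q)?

a: <>(p | ~q) is F. ✓
c: <>(p | ~q) is T. ✗
d: <>(p | ~q) is T. ✗
e: <>(p | ~q) is F. ✓
f: <>(p | ~q) is F. ✓
g: <>(p | ~q) is T. ✗
h: <>(p | ~q) is T. ✗
Satisfying worlds: {a, e, f}.

3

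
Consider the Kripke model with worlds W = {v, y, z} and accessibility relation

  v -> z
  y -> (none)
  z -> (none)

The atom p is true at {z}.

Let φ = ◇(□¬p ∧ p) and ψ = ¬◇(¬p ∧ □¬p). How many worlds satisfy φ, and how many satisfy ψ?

1 and 3

For ◇(□¬p ∧ p):
v: successors {z}; □¬p ∧ p there: z:T. ✓
y: no successors, so ◇(□¬p ∧ p) fails. ✗
z: no successors, so ◇(□¬p ∧ p) fails. ✗
— 1 world.
For ¬◇(¬p ∧ □¬p):
v: ◇(¬p ∧ □¬p) is F. ✓
y: ◇(¬p ∧ □¬p) is F. ✓
z: ◇(¬p ∧ □¬p) is F. ✓
— 3 worlds.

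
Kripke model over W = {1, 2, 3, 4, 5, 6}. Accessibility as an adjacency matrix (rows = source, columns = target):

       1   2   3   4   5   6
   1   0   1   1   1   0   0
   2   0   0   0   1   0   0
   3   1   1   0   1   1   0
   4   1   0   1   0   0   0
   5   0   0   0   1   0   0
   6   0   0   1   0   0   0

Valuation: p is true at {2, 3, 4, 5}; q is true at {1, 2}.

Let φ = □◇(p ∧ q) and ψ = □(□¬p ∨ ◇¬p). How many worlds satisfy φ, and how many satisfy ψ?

For □◇(p ∧ q):
1: successors {2, 3, 4}; ◇(p ∧ q) there: 2:F, 3:T, 4:F. ✗
2: successors {4}; ◇(p ∧ q) there: 4:F. ✗
3: successors {1, 2, 4, 5}; ◇(p ∧ q) there: 1:T, 2:F, 4:F, 5:F. ✗
4: successors {1, 3}; ◇(p ∧ q) there: 1:T, 3:T. ✓
5: successors {4}; ◇(p ∧ q) there: 4:F. ✗
6: successors {3}; ◇(p ∧ q) there: 3:T. ✓
— 2 worlds.
For □(□¬p ∨ ◇¬p):
1: successors {2, 3, 4}; □¬p ∨ ◇¬p there: 2:F, 3:T, 4:T. ✗
2: successors {4}; □¬p ∨ ◇¬p there: 4:T. ✓
3: successors {1, 2, 4, 5}; □¬p ∨ ◇¬p there: 1:F, 2:F, 4:T, 5:F. ✗
4: successors {1, 3}; □¬p ∨ ◇¬p there: 1:F, 3:T. ✗
5: successors {4}; □¬p ∨ ◇¬p there: 4:T. ✓
6: successors {3}; □¬p ∨ ◇¬p there: 3:T. ✓
— 3 worlds.

2 and 3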